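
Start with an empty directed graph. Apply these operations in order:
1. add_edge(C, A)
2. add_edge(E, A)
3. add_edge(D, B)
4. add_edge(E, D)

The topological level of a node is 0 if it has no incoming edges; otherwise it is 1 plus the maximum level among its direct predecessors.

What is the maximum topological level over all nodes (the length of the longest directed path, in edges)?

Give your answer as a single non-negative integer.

Op 1: add_edge(C, A). Edges now: 1
Op 2: add_edge(E, A). Edges now: 2
Op 3: add_edge(D, B). Edges now: 3
Op 4: add_edge(E, D). Edges now: 4
Compute levels (Kahn BFS):
  sources (in-degree 0): C, E
  process C: level=0
    C->A: in-degree(A)=1, level(A)>=1
  process E: level=0
    E->A: in-degree(A)=0, level(A)=1, enqueue
    E->D: in-degree(D)=0, level(D)=1, enqueue
  process A: level=1
  process D: level=1
    D->B: in-degree(B)=0, level(B)=2, enqueue
  process B: level=2
All levels: A:1, B:2, C:0, D:1, E:0
max level = 2

Answer: 2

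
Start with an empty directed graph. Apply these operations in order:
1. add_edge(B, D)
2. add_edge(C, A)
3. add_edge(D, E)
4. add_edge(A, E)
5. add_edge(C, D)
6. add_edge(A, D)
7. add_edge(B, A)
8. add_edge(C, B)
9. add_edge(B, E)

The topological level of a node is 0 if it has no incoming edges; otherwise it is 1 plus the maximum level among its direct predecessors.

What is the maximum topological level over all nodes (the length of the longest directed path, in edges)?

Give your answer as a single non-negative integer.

Answer: 4

Derivation:
Op 1: add_edge(B, D). Edges now: 1
Op 2: add_edge(C, A). Edges now: 2
Op 3: add_edge(D, E). Edges now: 3
Op 4: add_edge(A, E). Edges now: 4
Op 5: add_edge(C, D). Edges now: 5
Op 6: add_edge(A, D). Edges now: 6
Op 7: add_edge(B, A). Edges now: 7
Op 8: add_edge(C, B). Edges now: 8
Op 9: add_edge(B, E). Edges now: 9
Compute levels (Kahn BFS):
  sources (in-degree 0): C
  process C: level=0
    C->A: in-degree(A)=1, level(A)>=1
    C->B: in-degree(B)=0, level(B)=1, enqueue
    C->D: in-degree(D)=2, level(D)>=1
  process B: level=1
    B->A: in-degree(A)=0, level(A)=2, enqueue
    B->D: in-degree(D)=1, level(D)>=2
    B->E: in-degree(E)=2, level(E)>=2
  process A: level=2
    A->D: in-degree(D)=0, level(D)=3, enqueue
    A->E: in-degree(E)=1, level(E)>=3
  process D: level=3
    D->E: in-degree(E)=0, level(E)=4, enqueue
  process E: level=4
All levels: A:2, B:1, C:0, D:3, E:4
max level = 4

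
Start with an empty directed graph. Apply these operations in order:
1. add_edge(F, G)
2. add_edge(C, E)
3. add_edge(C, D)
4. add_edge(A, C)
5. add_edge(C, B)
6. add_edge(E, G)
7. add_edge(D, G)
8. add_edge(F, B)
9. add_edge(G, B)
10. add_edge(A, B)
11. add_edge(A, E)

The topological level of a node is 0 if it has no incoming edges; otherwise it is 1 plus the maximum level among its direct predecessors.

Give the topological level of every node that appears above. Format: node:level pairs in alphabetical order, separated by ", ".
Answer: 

Answer: A:0, B:4, C:1, D:2, E:2, F:0, G:3

Derivation:
Op 1: add_edge(F, G). Edges now: 1
Op 2: add_edge(C, E). Edges now: 2
Op 3: add_edge(C, D). Edges now: 3
Op 4: add_edge(A, C). Edges now: 4
Op 5: add_edge(C, B). Edges now: 5
Op 6: add_edge(E, G). Edges now: 6
Op 7: add_edge(D, G). Edges now: 7
Op 8: add_edge(F, B). Edges now: 8
Op 9: add_edge(G, B). Edges now: 9
Op 10: add_edge(A, B). Edges now: 10
Op 11: add_edge(A, E). Edges now: 11
Compute levels (Kahn BFS):
  sources (in-degree 0): A, F
  process A: level=0
    A->B: in-degree(B)=3, level(B)>=1
    A->C: in-degree(C)=0, level(C)=1, enqueue
    A->E: in-degree(E)=1, level(E)>=1
  process F: level=0
    F->B: in-degree(B)=2, level(B)>=1
    F->G: in-degree(G)=2, level(G)>=1
  process C: level=1
    C->B: in-degree(B)=1, level(B)>=2
    C->D: in-degree(D)=0, level(D)=2, enqueue
    C->E: in-degree(E)=0, level(E)=2, enqueue
  process D: level=2
    D->G: in-degree(G)=1, level(G)>=3
  process E: level=2
    E->G: in-degree(G)=0, level(G)=3, enqueue
  process G: level=3
    G->B: in-degree(B)=0, level(B)=4, enqueue
  process B: level=4
All levels: A:0, B:4, C:1, D:2, E:2, F:0, G:3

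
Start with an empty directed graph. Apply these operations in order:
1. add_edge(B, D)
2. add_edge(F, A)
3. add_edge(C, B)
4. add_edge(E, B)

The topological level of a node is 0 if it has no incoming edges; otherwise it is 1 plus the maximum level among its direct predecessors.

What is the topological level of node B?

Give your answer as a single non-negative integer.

Op 1: add_edge(B, D). Edges now: 1
Op 2: add_edge(F, A). Edges now: 2
Op 3: add_edge(C, B). Edges now: 3
Op 4: add_edge(E, B). Edges now: 4
Compute levels (Kahn BFS):
  sources (in-degree 0): C, E, F
  process C: level=0
    C->B: in-degree(B)=1, level(B)>=1
  process E: level=0
    E->B: in-degree(B)=0, level(B)=1, enqueue
  process F: level=0
    F->A: in-degree(A)=0, level(A)=1, enqueue
  process B: level=1
    B->D: in-degree(D)=0, level(D)=2, enqueue
  process A: level=1
  process D: level=2
All levels: A:1, B:1, C:0, D:2, E:0, F:0
level(B) = 1

Answer: 1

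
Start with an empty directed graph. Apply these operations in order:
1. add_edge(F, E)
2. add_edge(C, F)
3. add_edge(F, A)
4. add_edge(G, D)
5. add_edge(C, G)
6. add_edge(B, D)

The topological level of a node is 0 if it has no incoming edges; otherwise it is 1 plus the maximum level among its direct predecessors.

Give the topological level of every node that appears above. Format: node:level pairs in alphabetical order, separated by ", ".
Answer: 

Op 1: add_edge(F, E). Edges now: 1
Op 2: add_edge(C, F). Edges now: 2
Op 3: add_edge(F, A). Edges now: 3
Op 4: add_edge(G, D). Edges now: 4
Op 5: add_edge(C, G). Edges now: 5
Op 6: add_edge(B, D). Edges now: 6
Compute levels (Kahn BFS):
  sources (in-degree 0): B, C
  process B: level=0
    B->D: in-degree(D)=1, level(D)>=1
  process C: level=0
    C->F: in-degree(F)=0, level(F)=1, enqueue
    C->G: in-degree(G)=0, level(G)=1, enqueue
  process F: level=1
    F->A: in-degree(A)=0, level(A)=2, enqueue
    F->E: in-degree(E)=0, level(E)=2, enqueue
  process G: level=1
    G->D: in-degree(D)=0, level(D)=2, enqueue
  process A: level=2
  process E: level=2
  process D: level=2
All levels: A:2, B:0, C:0, D:2, E:2, F:1, G:1

Answer: A:2, B:0, C:0, D:2, E:2, F:1, G:1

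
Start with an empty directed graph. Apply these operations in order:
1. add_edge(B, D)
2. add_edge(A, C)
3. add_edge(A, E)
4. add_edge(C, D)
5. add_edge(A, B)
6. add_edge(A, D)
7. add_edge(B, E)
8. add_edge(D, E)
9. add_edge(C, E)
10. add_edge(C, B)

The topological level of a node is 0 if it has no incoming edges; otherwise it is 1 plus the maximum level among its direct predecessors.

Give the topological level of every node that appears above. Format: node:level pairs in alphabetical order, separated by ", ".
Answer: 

Answer: A:0, B:2, C:1, D:3, E:4

Derivation:
Op 1: add_edge(B, D). Edges now: 1
Op 2: add_edge(A, C). Edges now: 2
Op 3: add_edge(A, E). Edges now: 3
Op 4: add_edge(C, D). Edges now: 4
Op 5: add_edge(A, B). Edges now: 5
Op 6: add_edge(A, D). Edges now: 6
Op 7: add_edge(B, E). Edges now: 7
Op 8: add_edge(D, E). Edges now: 8
Op 9: add_edge(C, E). Edges now: 9
Op 10: add_edge(C, B). Edges now: 10
Compute levels (Kahn BFS):
  sources (in-degree 0): A
  process A: level=0
    A->B: in-degree(B)=1, level(B)>=1
    A->C: in-degree(C)=0, level(C)=1, enqueue
    A->D: in-degree(D)=2, level(D)>=1
    A->E: in-degree(E)=3, level(E)>=1
  process C: level=1
    C->B: in-degree(B)=0, level(B)=2, enqueue
    C->D: in-degree(D)=1, level(D)>=2
    C->E: in-degree(E)=2, level(E)>=2
  process B: level=2
    B->D: in-degree(D)=0, level(D)=3, enqueue
    B->E: in-degree(E)=1, level(E)>=3
  process D: level=3
    D->E: in-degree(E)=0, level(E)=4, enqueue
  process E: level=4
All levels: A:0, B:2, C:1, D:3, E:4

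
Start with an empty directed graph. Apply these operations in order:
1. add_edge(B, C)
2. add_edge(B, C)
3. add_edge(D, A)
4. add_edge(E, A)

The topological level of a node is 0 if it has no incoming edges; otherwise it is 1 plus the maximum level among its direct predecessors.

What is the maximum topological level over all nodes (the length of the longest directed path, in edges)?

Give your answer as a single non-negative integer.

Op 1: add_edge(B, C). Edges now: 1
Op 2: add_edge(B, C) (duplicate, no change). Edges now: 1
Op 3: add_edge(D, A). Edges now: 2
Op 4: add_edge(E, A). Edges now: 3
Compute levels (Kahn BFS):
  sources (in-degree 0): B, D, E
  process B: level=0
    B->C: in-degree(C)=0, level(C)=1, enqueue
  process D: level=0
    D->A: in-degree(A)=1, level(A)>=1
  process E: level=0
    E->A: in-degree(A)=0, level(A)=1, enqueue
  process C: level=1
  process A: level=1
All levels: A:1, B:0, C:1, D:0, E:0
max level = 1

Answer: 1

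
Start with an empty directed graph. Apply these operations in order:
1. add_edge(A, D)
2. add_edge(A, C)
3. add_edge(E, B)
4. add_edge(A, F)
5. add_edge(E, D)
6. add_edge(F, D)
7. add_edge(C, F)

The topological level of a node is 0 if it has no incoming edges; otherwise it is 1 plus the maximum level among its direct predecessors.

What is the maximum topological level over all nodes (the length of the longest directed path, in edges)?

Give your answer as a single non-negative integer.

Answer: 3

Derivation:
Op 1: add_edge(A, D). Edges now: 1
Op 2: add_edge(A, C). Edges now: 2
Op 3: add_edge(E, B). Edges now: 3
Op 4: add_edge(A, F). Edges now: 4
Op 5: add_edge(E, D). Edges now: 5
Op 6: add_edge(F, D). Edges now: 6
Op 7: add_edge(C, F). Edges now: 7
Compute levels (Kahn BFS):
  sources (in-degree 0): A, E
  process A: level=0
    A->C: in-degree(C)=0, level(C)=1, enqueue
    A->D: in-degree(D)=2, level(D)>=1
    A->F: in-degree(F)=1, level(F)>=1
  process E: level=0
    E->B: in-degree(B)=0, level(B)=1, enqueue
    E->D: in-degree(D)=1, level(D)>=1
  process C: level=1
    C->F: in-degree(F)=0, level(F)=2, enqueue
  process B: level=1
  process F: level=2
    F->D: in-degree(D)=0, level(D)=3, enqueue
  process D: level=3
All levels: A:0, B:1, C:1, D:3, E:0, F:2
max level = 3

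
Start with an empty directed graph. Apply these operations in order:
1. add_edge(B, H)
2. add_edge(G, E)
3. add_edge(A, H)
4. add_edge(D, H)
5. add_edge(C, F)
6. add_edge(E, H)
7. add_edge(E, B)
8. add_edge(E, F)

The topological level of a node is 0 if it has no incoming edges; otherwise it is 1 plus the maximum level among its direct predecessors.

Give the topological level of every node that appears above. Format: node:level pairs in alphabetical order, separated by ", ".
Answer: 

Op 1: add_edge(B, H). Edges now: 1
Op 2: add_edge(G, E). Edges now: 2
Op 3: add_edge(A, H). Edges now: 3
Op 4: add_edge(D, H). Edges now: 4
Op 5: add_edge(C, F). Edges now: 5
Op 6: add_edge(E, H). Edges now: 6
Op 7: add_edge(E, B). Edges now: 7
Op 8: add_edge(E, F). Edges now: 8
Compute levels (Kahn BFS):
  sources (in-degree 0): A, C, D, G
  process A: level=0
    A->H: in-degree(H)=3, level(H)>=1
  process C: level=0
    C->F: in-degree(F)=1, level(F)>=1
  process D: level=0
    D->H: in-degree(H)=2, level(H)>=1
  process G: level=0
    G->E: in-degree(E)=0, level(E)=1, enqueue
  process E: level=1
    E->B: in-degree(B)=0, level(B)=2, enqueue
    E->F: in-degree(F)=0, level(F)=2, enqueue
    E->H: in-degree(H)=1, level(H)>=2
  process B: level=2
    B->H: in-degree(H)=0, level(H)=3, enqueue
  process F: level=2
  process H: level=3
All levels: A:0, B:2, C:0, D:0, E:1, F:2, G:0, H:3

Answer: A:0, B:2, C:0, D:0, E:1, F:2, G:0, H:3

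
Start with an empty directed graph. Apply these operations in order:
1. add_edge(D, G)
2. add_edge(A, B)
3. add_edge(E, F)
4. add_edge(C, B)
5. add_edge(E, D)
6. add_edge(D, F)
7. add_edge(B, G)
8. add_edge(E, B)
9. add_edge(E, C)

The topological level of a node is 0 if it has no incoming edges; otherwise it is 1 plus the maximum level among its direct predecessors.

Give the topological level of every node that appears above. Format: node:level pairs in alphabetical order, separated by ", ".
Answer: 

Answer: A:0, B:2, C:1, D:1, E:0, F:2, G:3

Derivation:
Op 1: add_edge(D, G). Edges now: 1
Op 2: add_edge(A, B). Edges now: 2
Op 3: add_edge(E, F). Edges now: 3
Op 4: add_edge(C, B). Edges now: 4
Op 5: add_edge(E, D). Edges now: 5
Op 6: add_edge(D, F). Edges now: 6
Op 7: add_edge(B, G). Edges now: 7
Op 8: add_edge(E, B). Edges now: 8
Op 9: add_edge(E, C). Edges now: 9
Compute levels (Kahn BFS):
  sources (in-degree 0): A, E
  process A: level=0
    A->B: in-degree(B)=2, level(B)>=1
  process E: level=0
    E->B: in-degree(B)=1, level(B)>=1
    E->C: in-degree(C)=0, level(C)=1, enqueue
    E->D: in-degree(D)=0, level(D)=1, enqueue
    E->F: in-degree(F)=1, level(F)>=1
  process C: level=1
    C->B: in-degree(B)=0, level(B)=2, enqueue
  process D: level=1
    D->F: in-degree(F)=0, level(F)=2, enqueue
    D->G: in-degree(G)=1, level(G)>=2
  process B: level=2
    B->G: in-degree(G)=0, level(G)=3, enqueue
  process F: level=2
  process G: level=3
All levels: A:0, B:2, C:1, D:1, E:0, F:2, G:3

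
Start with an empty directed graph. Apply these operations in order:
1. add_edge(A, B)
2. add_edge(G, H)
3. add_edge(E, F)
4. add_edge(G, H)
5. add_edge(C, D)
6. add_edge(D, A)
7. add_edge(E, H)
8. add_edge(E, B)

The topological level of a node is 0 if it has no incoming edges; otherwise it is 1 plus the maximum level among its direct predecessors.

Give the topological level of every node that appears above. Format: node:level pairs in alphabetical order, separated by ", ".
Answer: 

Op 1: add_edge(A, B). Edges now: 1
Op 2: add_edge(G, H). Edges now: 2
Op 3: add_edge(E, F). Edges now: 3
Op 4: add_edge(G, H) (duplicate, no change). Edges now: 3
Op 5: add_edge(C, D). Edges now: 4
Op 6: add_edge(D, A). Edges now: 5
Op 7: add_edge(E, H). Edges now: 6
Op 8: add_edge(E, B). Edges now: 7
Compute levels (Kahn BFS):
  sources (in-degree 0): C, E, G
  process C: level=0
    C->D: in-degree(D)=0, level(D)=1, enqueue
  process E: level=0
    E->B: in-degree(B)=1, level(B)>=1
    E->F: in-degree(F)=0, level(F)=1, enqueue
    E->H: in-degree(H)=1, level(H)>=1
  process G: level=0
    G->H: in-degree(H)=0, level(H)=1, enqueue
  process D: level=1
    D->A: in-degree(A)=0, level(A)=2, enqueue
  process F: level=1
  process H: level=1
  process A: level=2
    A->B: in-degree(B)=0, level(B)=3, enqueue
  process B: level=3
All levels: A:2, B:3, C:0, D:1, E:0, F:1, G:0, H:1

Answer: A:2, B:3, C:0, D:1, E:0, F:1, G:0, H:1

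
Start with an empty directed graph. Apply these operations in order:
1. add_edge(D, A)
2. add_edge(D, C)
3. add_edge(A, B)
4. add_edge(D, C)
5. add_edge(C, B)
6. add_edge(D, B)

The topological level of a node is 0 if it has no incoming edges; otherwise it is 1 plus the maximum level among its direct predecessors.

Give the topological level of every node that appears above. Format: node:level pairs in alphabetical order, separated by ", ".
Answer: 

Answer: A:1, B:2, C:1, D:0

Derivation:
Op 1: add_edge(D, A). Edges now: 1
Op 2: add_edge(D, C). Edges now: 2
Op 3: add_edge(A, B). Edges now: 3
Op 4: add_edge(D, C) (duplicate, no change). Edges now: 3
Op 5: add_edge(C, B). Edges now: 4
Op 6: add_edge(D, B). Edges now: 5
Compute levels (Kahn BFS):
  sources (in-degree 0): D
  process D: level=0
    D->A: in-degree(A)=0, level(A)=1, enqueue
    D->B: in-degree(B)=2, level(B)>=1
    D->C: in-degree(C)=0, level(C)=1, enqueue
  process A: level=1
    A->B: in-degree(B)=1, level(B)>=2
  process C: level=1
    C->B: in-degree(B)=0, level(B)=2, enqueue
  process B: level=2
All levels: A:1, B:2, C:1, D:0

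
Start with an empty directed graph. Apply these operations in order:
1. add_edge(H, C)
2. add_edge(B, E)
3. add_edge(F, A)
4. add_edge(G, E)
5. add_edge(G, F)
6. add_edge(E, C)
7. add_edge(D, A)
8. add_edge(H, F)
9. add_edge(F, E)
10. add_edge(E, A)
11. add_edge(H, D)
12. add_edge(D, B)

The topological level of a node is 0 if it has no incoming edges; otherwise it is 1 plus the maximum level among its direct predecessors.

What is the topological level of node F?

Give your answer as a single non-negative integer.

Op 1: add_edge(H, C). Edges now: 1
Op 2: add_edge(B, E). Edges now: 2
Op 3: add_edge(F, A). Edges now: 3
Op 4: add_edge(G, E). Edges now: 4
Op 5: add_edge(G, F). Edges now: 5
Op 6: add_edge(E, C). Edges now: 6
Op 7: add_edge(D, A). Edges now: 7
Op 8: add_edge(H, F). Edges now: 8
Op 9: add_edge(F, E). Edges now: 9
Op 10: add_edge(E, A). Edges now: 10
Op 11: add_edge(H, D). Edges now: 11
Op 12: add_edge(D, B). Edges now: 12
Compute levels (Kahn BFS):
  sources (in-degree 0): G, H
  process G: level=0
    G->E: in-degree(E)=2, level(E)>=1
    G->F: in-degree(F)=1, level(F)>=1
  process H: level=0
    H->C: in-degree(C)=1, level(C)>=1
    H->D: in-degree(D)=0, level(D)=1, enqueue
    H->F: in-degree(F)=0, level(F)=1, enqueue
  process D: level=1
    D->A: in-degree(A)=2, level(A)>=2
    D->B: in-degree(B)=0, level(B)=2, enqueue
  process F: level=1
    F->A: in-degree(A)=1, level(A)>=2
    F->E: in-degree(E)=1, level(E)>=2
  process B: level=2
    B->E: in-degree(E)=0, level(E)=3, enqueue
  process E: level=3
    E->A: in-degree(A)=0, level(A)=4, enqueue
    E->C: in-degree(C)=0, level(C)=4, enqueue
  process A: level=4
  process C: level=4
All levels: A:4, B:2, C:4, D:1, E:3, F:1, G:0, H:0
level(F) = 1

Answer: 1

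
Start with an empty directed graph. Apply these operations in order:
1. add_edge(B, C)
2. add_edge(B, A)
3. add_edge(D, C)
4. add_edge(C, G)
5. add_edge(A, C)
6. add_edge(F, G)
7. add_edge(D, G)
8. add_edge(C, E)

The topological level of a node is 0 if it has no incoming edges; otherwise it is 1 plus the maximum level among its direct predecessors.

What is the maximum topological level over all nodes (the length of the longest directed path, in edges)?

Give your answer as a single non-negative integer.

Op 1: add_edge(B, C). Edges now: 1
Op 2: add_edge(B, A). Edges now: 2
Op 3: add_edge(D, C). Edges now: 3
Op 4: add_edge(C, G). Edges now: 4
Op 5: add_edge(A, C). Edges now: 5
Op 6: add_edge(F, G). Edges now: 6
Op 7: add_edge(D, G). Edges now: 7
Op 8: add_edge(C, E). Edges now: 8
Compute levels (Kahn BFS):
  sources (in-degree 0): B, D, F
  process B: level=0
    B->A: in-degree(A)=0, level(A)=1, enqueue
    B->C: in-degree(C)=2, level(C)>=1
  process D: level=0
    D->C: in-degree(C)=1, level(C)>=1
    D->G: in-degree(G)=2, level(G)>=1
  process F: level=0
    F->G: in-degree(G)=1, level(G)>=1
  process A: level=1
    A->C: in-degree(C)=0, level(C)=2, enqueue
  process C: level=2
    C->E: in-degree(E)=0, level(E)=3, enqueue
    C->G: in-degree(G)=0, level(G)=3, enqueue
  process E: level=3
  process G: level=3
All levels: A:1, B:0, C:2, D:0, E:3, F:0, G:3
max level = 3

Answer: 3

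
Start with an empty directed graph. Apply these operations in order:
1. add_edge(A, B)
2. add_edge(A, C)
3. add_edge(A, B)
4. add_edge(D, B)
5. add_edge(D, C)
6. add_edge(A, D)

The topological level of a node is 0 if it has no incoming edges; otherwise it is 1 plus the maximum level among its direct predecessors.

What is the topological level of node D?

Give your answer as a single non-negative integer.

Op 1: add_edge(A, B). Edges now: 1
Op 2: add_edge(A, C). Edges now: 2
Op 3: add_edge(A, B) (duplicate, no change). Edges now: 2
Op 4: add_edge(D, B). Edges now: 3
Op 5: add_edge(D, C). Edges now: 4
Op 6: add_edge(A, D). Edges now: 5
Compute levels (Kahn BFS):
  sources (in-degree 0): A
  process A: level=0
    A->B: in-degree(B)=1, level(B)>=1
    A->C: in-degree(C)=1, level(C)>=1
    A->D: in-degree(D)=0, level(D)=1, enqueue
  process D: level=1
    D->B: in-degree(B)=0, level(B)=2, enqueue
    D->C: in-degree(C)=0, level(C)=2, enqueue
  process B: level=2
  process C: level=2
All levels: A:0, B:2, C:2, D:1
level(D) = 1

Answer: 1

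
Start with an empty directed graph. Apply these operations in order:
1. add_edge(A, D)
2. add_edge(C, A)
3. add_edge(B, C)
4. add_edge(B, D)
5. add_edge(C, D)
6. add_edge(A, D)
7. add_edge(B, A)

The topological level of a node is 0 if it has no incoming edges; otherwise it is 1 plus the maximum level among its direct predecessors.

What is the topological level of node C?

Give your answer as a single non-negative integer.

Op 1: add_edge(A, D). Edges now: 1
Op 2: add_edge(C, A). Edges now: 2
Op 3: add_edge(B, C). Edges now: 3
Op 4: add_edge(B, D). Edges now: 4
Op 5: add_edge(C, D). Edges now: 5
Op 6: add_edge(A, D) (duplicate, no change). Edges now: 5
Op 7: add_edge(B, A). Edges now: 6
Compute levels (Kahn BFS):
  sources (in-degree 0): B
  process B: level=0
    B->A: in-degree(A)=1, level(A)>=1
    B->C: in-degree(C)=0, level(C)=1, enqueue
    B->D: in-degree(D)=2, level(D)>=1
  process C: level=1
    C->A: in-degree(A)=0, level(A)=2, enqueue
    C->D: in-degree(D)=1, level(D)>=2
  process A: level=2
    A->D: in-degree(D)=0, level(D)=3, enqueue
  process D: level=3
All levels: A:2, B:0, C:1, D:3
level(C) = 1

Answer: 1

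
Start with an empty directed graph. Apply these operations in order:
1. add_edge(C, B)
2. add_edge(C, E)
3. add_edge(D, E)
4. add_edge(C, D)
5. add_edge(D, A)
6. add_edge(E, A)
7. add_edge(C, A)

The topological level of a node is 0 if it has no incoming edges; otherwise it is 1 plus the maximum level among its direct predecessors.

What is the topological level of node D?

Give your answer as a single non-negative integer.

Answer: 1

Derivation:
Op 1: add_edge(C, B). Edges now: 1
Op 2: add_edge(C, E). Edges now: 2
Op 3: add_edge(D, E). Edges now: 3
Op 4: add_edge(C, D). Edges now: 4
Op 5: add_edge(D, A). Edges now: 5
Op 6: add_edge(E, A). Edges now: 6
Op 7: add_edge(C, A). Edges now: 7
Compute levels (Kahn BFS):
  sources (in-degree 0): C
  process C: level=0
    C->A: in-degree(A)=2, level(A)>=1
    C->B: in-degree(B)=0, level(B)=1, enqueue
    C->D: in-degree(D)=0, level(D)=1, enqueue
    C->E: in-degree(E)=1, level(E)>=1
  process B: level=1
  process D: level=1
    D->A: in-degree(A)=1, level(A)>=2
    D->E: in-degree(E)=0, level(E)=2, enqueue
  process E: level=2
    E->A: in-degree(A)=0, level(A)=3, enqueue
  process A: level=3
All levels: A:3, B:1, C:0, D:1, E:2
level(D) = 1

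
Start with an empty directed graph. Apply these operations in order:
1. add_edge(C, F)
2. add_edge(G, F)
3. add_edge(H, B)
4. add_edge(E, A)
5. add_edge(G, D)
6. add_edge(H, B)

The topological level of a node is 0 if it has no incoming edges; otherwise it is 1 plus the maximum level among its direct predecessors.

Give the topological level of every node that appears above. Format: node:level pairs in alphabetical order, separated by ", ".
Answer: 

Answer: A:1, B:1, C:0, D:1, E:0, F:1, G:0, H:0

Derivation:
Op 1: add_edge(C, F). Edges now: 1
Op 2: add_edge(G, F). Edges now: 2
Op 3: add_edge(H, B). Edges now: 3
Op 4: add_edge(E, A). Edges now: 4
Op 5: add_edge(G, D). Edges now: 5
Op 6: add_edge(H, B) (duplicate, no change). Edges now: 5
Compute levels (Kahn BFS):
  sources (in-degree 0): C, E, G, H
  process C: level=0
    C->F: in-degree(F)=1, level(F)>=1
  process E: level=0
    E->A: in-degree(A)=0, level(A)=1, enqueue
  process G: level=0
    G->D: in-degree(D)=0, level(D)=1, enqueue
    G->F: in-degree(F)=0, level(F)=1, enqueue
  process H: level=0
    H->B: in-degree(B)=0, level(B)=1, enqueue
  process A: level=1
  process D: level=1
  process F: level=1
  process B: level=1
All levels: A:1, B:1, C:0, D:1, E:0, F:1, G:0, H:0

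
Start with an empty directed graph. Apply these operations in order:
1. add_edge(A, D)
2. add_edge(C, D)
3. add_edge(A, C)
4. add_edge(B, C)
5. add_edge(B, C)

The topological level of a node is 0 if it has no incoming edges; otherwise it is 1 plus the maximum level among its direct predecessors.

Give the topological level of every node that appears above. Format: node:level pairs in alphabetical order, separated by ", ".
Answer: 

Answer: A:0, B:0, C:1, D:2

Derivation:
Op 1: add_edge(A, D). Edges now: 1
Op 2: add_edge(C, D). Edges now: 2
Op 3: add_edge(A, C). Edges now: 3
Op 4: add_edge(B, C). Edges now: 4
Op 5: add_edge(B, C) (duplicate, no change). Edges now: 4
Compute levels (Kahn BFS):
  sources (in-degree 0): A, B
  process A: level=0
    A->C: in-degree(C)=1, level(C)>=1
    A->D: in-degree(D)=1, level(D)>=1
  process B: level=0
    B->C: in-degree(C)=0, level(C)=1, enqueue
  process C: level=1
    C->D: in-degree(D)=0, level(D)=2, enqueue
  process D: level=2
All levels: A:0, B:0, C:1, D:2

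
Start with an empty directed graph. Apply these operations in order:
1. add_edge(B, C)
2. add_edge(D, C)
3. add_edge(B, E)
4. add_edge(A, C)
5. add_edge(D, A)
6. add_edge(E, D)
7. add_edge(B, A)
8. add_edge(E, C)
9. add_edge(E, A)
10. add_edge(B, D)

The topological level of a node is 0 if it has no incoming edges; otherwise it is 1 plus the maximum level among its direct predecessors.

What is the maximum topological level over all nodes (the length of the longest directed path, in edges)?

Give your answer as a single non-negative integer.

Op 1: add_edge(B, C). Edges now: 1
Op 2: add_edge(D, C). Edges now: 2
Op 3: add_edge(B, E). Edges now: 3
Op 4: add_edge(A, C). Edges now: 4
Op 5: add_edge(D, A). Edges now: 5
Op 6: add_edge(E, D). Edges now: 6
Op 7: add_edge(B, A). Edges now: 7
Op 8: add_edge(E, C). Edges now: 8
Op 9: add_edge(E, A). Edges now: 9
Op 10: add_edge(B, D). Edges now: 10
Compute levels (Kahn BFS):
  sources (in-degree 0): B
  process B: level=0
    B->A: in-degree(A)=2, level(A)>=1
    B->C: in-degree(C)=3, level(C)>=1
    B->D: in-degree(D)=1, level(D)>=1
    B->E: in-degree(E)=0, level(E)=1, enqueue
  process E: level=1
    E->A: in-degree(A)=1, level(A)>=2
    E->C: in-degree(C)=2, level(C)>=2
    E->D: in-degree(D)=0, level(D)=2, enqueue
  process D: level=2
    D->A: in-degree(A)=0, level(A)=3, enqueue
    D->C: in-degree(C)=1, level(C)>=3
  process A: level=3
    A->C: in-degree(C)=0, level(C)=4, enqueue
  process C: level=4
All levels: A:3, B:0, C:4, D:2, E:1
max level = 4

Answer: 4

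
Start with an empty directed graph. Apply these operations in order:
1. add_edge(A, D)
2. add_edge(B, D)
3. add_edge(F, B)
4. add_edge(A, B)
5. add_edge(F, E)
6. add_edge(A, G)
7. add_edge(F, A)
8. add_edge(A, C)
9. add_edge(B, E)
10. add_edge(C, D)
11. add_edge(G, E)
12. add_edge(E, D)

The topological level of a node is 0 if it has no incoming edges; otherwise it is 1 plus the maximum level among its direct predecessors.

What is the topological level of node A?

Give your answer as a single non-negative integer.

Answer: 1

Derivation:
Op 1: add_edge(A, D). Edges now: 1
Op 2: add_edge(B, D). Edges now: 2
Op 3: add_edge(F, B). Edges now: 3
Op 4: add_edge(A, B). Edges now: 4
Op 5: add_edge(F, E). Edges now: 5
Op 6: add_edge(A, G). Edges now: 6
Op 7: add_edge(F, A). Edges now: 7
Op 8: add_edge(A, C). Edges now: 8
Op 9: add_edge(B, E). Edges now: 9
Op 10: add_edge(C, D). Edges now: 10
Op 11: add_edge(G, E). Edges now: 11
Op 12: add_edge(E, D). Edges now: 12
Compute levels (Kahn BFS):
  sources (in-degree 0): F
  process F: level=0
    F->A: in-degree(A)=0, level(A)=1, enqueue
    F->B: in-degree(B)=1, level(B)>=1
    F->E: in-degree(E)=2, level(E)>=1
  process A: level=1
    A->B: in-degree(B)=0, level(B)=2, enqueue
    A->C: in-degree(C)=0, level(C)=2, enqueue
    A->D: in-degree(D)=3, level(D)>=2
    A->G: in-degree(G)=0, level(G)=2, enqueue
  process B: level=2
    B->D: in-degree(D)=2, level(D)>=3
    B->E: in-degree(E)=1, level(E)>=3
  process C: level=2
    C->D: in-degree(D)=1, level(D)>=3
  process G: level=2
    G->E: in-degree(E)=0, level(E)=3, enqueue
  process E: level=3
    E->D: in-degree(D)=0, level(D)=4, enqueue
  process D: level=4
All levels: A:1, B:2, C:2, D:4, E:3, F:0, G:2
level(A) = 1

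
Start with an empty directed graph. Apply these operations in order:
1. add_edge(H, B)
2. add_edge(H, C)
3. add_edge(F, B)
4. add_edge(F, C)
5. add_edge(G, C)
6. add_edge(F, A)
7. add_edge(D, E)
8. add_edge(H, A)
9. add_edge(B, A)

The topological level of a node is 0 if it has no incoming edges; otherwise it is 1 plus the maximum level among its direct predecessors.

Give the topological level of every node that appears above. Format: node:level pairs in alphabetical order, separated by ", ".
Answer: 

Answer: A:2, B:1, C:1, D:0, E:1, F:0, G:0, H:0

Derivation:
Op 1: add_edge(H, B). Edges now: 1
Op 2: add_edge(H, C). Edges now: 2
Op 3: add_edge(F, B). Edges now: 3
Op 4: add_edge(F, C). Edges now: 4
Op 5: add_edge(G, C). Edges now: 5
Op 6: add_edge(F, A). Edges now: 6
Op 7: add_edge(D, E). Edges now: 7
Op 8: add_edge(H, A). Edges now: 8
Op 9: add_edge(B, A). Edges now: 9
Compute levels (Kahn BFS):
  sources (in-degree 0): D, F, G, H
  process D: level=0
    D->E: in-degree(E)=0, level(E)=1, enqueue
  process F: level=0
    F->A: in-degree(A)=2, level(A)>=1
    F->B: in-degree(B)=1, level(B)>=1
    F->C: in-degree(C)=2, level(C)>=1
  process G: level=0
    G->C: in-degree(C)=1, level(C)>=1
  process H: level=0
    H->A: in-degree(A)=1, level(A)>=1
    H->B: in-degree(B)=0, level(B)=1, enqueue
    H->C: in-degree(C)=0, level(C)=1, enqueue
  process E: level=1
  process B: level=1
    B->A: in-degree(A)=0, level(A)=2, enqueue
  process C: level=1
  process A: level=2
All levels: A:2, B:1, C:1, D:0, E:1, F:0, G:0, H:0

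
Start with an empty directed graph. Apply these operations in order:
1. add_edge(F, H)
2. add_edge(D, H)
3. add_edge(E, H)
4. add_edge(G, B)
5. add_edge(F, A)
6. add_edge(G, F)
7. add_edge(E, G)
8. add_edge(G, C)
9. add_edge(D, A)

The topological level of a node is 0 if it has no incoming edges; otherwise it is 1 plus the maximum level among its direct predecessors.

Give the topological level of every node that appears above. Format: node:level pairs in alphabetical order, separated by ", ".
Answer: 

Op 1: add_edge(F, H). Edges now: 1
Op 2: add_edge(D, H). Edges now: 2
Op 3: add_edge(E, H). Edges now: 3
Op 4: add_edge(G, B). Edges now: 4
Op 5: add_edge(F, A). Edges now: 5
Op 6: add_edge(G, F). Edges now: 6
Op 7: add_edge(E, G). Edges now: 7
Op 8: add_edge(G, C). Edges now: 8
Op 9: add_edge(D, A). Edges now: 9
Compute levels (Kahn BFS):
  sources (in-degree 0): D, E
  process D: level=0
    D->A: in-degree(A)=1, level(A)>=1
    D->H: in-degree(H)=2, level(H)>=1
  process E: level=0
    E->G: in-degree(G)=0, level(G)=1, enqueue
    E->H: in-degree(H)=1, level(H)>=1
  process G: level=1
    G->B: in-degree(B)=0, level(B)=2, enqueue
    G->C: in-degree(C)=0, level(C)=2, enqueue
    G->F: in-degree(F)=0, level(F)=2, enqueue
  process B: level=2
  process C: level=2
  process F: level=2
    F->A: in-degree(A)=0, level(A)=3, enqueue
    F->H: in-degree(H)=0, level(H)=3, enqueue
  process A: level=3
  process H: level=3
All levels: A:3, B:2, C:2, D:0, E:0, F:2, G:1, H:3

Answer: A:3, B:2, C:2, D:0, E:0, F:2, G:1, H:3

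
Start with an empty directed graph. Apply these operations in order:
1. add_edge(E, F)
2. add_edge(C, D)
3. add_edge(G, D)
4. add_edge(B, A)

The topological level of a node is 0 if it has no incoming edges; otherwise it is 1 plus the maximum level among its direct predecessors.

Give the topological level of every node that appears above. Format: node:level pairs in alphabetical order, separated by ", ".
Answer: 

Op 1: add_edge(E, F). Edges now: 1
Op 2: add_edge(C, D). Edges now: 2
Op 3: add_edge(G, D). Edges now: 3
Op 4: add_edge(B, A). Edges now: 4
Compute levels (Kahn BFS):
  sources (in-degree 0): B, C, E, G
  process B: level=0
    B->A: in-degree(A)=0, level(A)=1, enqueue
  process C: level=0
    C->D: in-degree(D)=1, level(D)>=1
  process E: level=0
    E->F: in-degree(F)=0, level(F)=1, enqueue
  process G: level=0
    G->D: in-degree(D)=0, level(D)=1, enqueue
  process A: level=1
  process F: level=1
  process D: level=1
All levels: A:1, B:0, C:0, D:1, E:0, F:1, G:0

Answer: A:1, B:0, C:0, D:1, E:0, F:1, G:0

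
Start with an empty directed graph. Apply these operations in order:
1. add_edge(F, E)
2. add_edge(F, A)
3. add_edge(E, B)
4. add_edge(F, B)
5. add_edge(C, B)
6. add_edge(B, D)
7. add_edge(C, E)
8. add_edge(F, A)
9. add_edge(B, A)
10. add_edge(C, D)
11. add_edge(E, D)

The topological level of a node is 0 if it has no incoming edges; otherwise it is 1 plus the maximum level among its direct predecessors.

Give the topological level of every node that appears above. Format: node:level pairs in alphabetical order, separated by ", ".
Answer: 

Answer: A:3, B:2, C:0, D:3, E:1, F:0

Derivation:
Op 1: add_edge(F, E). Edges now: 1
Op 2: add_edge(F, A). Edges now: 2
Op 3: add_edge(E, B). Edges now: 3
Op 4: add_edge(F, B). Edges now: 4
Op 5: add_edge(C, B). Edges now: 5
Op 6: add_edge(B, D). Edges now: 6
Op 7: add_edge(C, E). Edges now: 7
Op 8: add_edge(F, A) (duplicate, no change). Edges now: 7
Op 9: add_edge(B, A). Edges now: 8
Op 10: add_edge(C, D). Edges now: 9
Op 11: add_edge(E, D). Edges now: 10
Compute levels (Kahn BFS):
  sources (in-degree 0): C, F
  process C: level=0
    C->B: in-degree(B)=2, level(B)>=1
    C->D: in-degree(D)=2, level(D)>=1
    C->E: in-degree(E)=1, level(E)>=1
  process F: level=0
    F->A: in-degree(A)=1, level(A)>=1
    F->B: in-degree(B)=1, level(B)>=1
    F->E: in-degree(E)=0, level(E)=1, enqueue
  process E: level=1
    E->B: in-degree(B)=0, level(B)=2, enqueue
    E->D: in-degree(D)=1, level(D)>=2
  process B: level=2
    B->A: in-degree(A)=0, level(A)=3, enqueue
    B->D: in-degree(D)=0, level(D)=3, enqueue
  process A: level=3
  process D: level=3
All levels: A:3, B:2, C:0, D:3, E:1, F:0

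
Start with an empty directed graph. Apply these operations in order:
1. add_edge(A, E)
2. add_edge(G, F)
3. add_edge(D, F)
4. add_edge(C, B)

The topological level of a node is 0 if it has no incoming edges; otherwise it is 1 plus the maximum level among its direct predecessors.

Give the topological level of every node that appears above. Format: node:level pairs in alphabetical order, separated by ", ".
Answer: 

Answer: A:0, B:1, C:0, D:0, E:1, F:1, G:0

Derivation:
Op 1: add_edge(A, E). Edges now: 1
Op 2: add_edge(G, F). Edges now: 2
Op 3: add_edge(D, F). Edges now: 3
Op 4: add_edge(C, B). Edges now: 4
Compute levels (Kahn BFS):
  sources (in-degree 0): A, C, D, G
  process A: level=0
    A->E: in-degree(E)=0, level(E)=1, enqueue
  process C: level=0
    C->B: in-degree(B)=0, level(B)=1, enqueue
  process D: level=0
    D->F: in-degree(F)=1, level(F)>=1
  process G: level=0
    G->F: in-degree(F)=0, level(F)=1, enqueue
  process E: level=1
  process B: level=1
  process F: level=1
All levels: A:0, B:1, C:0, D:0, E:1, F:1, G:0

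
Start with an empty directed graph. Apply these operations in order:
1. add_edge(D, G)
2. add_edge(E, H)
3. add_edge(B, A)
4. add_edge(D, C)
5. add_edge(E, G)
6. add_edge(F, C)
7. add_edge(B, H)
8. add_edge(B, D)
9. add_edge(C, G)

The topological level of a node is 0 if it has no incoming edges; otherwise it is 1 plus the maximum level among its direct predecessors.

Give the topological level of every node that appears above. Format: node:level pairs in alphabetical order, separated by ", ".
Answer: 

Answer: A:1, B:0, C:2, D:1, E:0, F:0, G:3, H:1

Derivation:
Op 1: add_edge(D, G). Edges now: 1
Op 2: add_edge(E, H). Edges now: 2
Op 3: add_edge(B, A). Edges now: 3
Op 4: add_edge(D, C). Edges now: 4
Op 5: add_edge(E, G). Edges now: 5
Op 6: add_edge(F, C). Edges now: 6
Op 7: add_edge(B, H). Edges now: 7
Op 8: add_edge(B, D). Edges now: 8
Op 9: add_edge(C, G). Edges now: 9
Compute levels (Kahn BFS):
  sources (in-degree 0): B, E, F
  process B: level=0
    B->A: in-degree(A)=0, level(A)=1, enqueue
    B->D: in-degree(D)=0, level(D)=1, enqueue
    B->H: in-degree(H)=1, level(H)>=1
  process E: level=0
    E->G: in-degree(G)=2, level(G)>=1
    E->H: in-degree(H)=0, level(H)=1, enqueue
  process F: level=0
    F->C: in-degree(C)=1, level(C)>=1
  process A: level=1
  process D: level=1
    D->C: in-degree(C)=0, level(C)=2, enqueue
    D->G: in-degree(G)=1, level(G)>=2
  process H: level=1
  process C: level=2
    C->G: in-degree(G)=0, level(G)=3, enqueue
  process G: level=3
All levels: A:1, B:0, C:2, D:1, E:0, F:0, G:3, H:1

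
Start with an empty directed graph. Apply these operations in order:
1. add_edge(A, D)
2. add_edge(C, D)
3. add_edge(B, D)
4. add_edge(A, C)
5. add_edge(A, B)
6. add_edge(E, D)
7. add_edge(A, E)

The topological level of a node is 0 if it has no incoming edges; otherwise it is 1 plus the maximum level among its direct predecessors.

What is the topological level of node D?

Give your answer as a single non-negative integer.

Answer: 2

Derivation:
Op 1: add_edge(A, D). Edges now: 1
Op 2: add_edge(C, D). Edges now: 2
Op 3: add_edge(B, D). Edges now: 3
Op 4: add_edge(A, C). Edges now: 4
Op 5: add_edge(A, B). Edges now: 5
Op 6: add_edge(E, D). Edges now: 6
Op 7: add_edge(A, E). Edges now: 7
Compute levels (Kahn BFS):
  sources (in-degree 0): A
  process A: level=0
    A->B: in-degree(B)=0, level(B)=1, enqueue
    A->C: in-degree(C)=0, level(C)=1, enqueue
    A->D: in-degree(D)=3, level(D)>=1
    A->E: in-degree(E)=0, level(E)=1, enqueue
  process B: level=1
    B->D: in-degree(D)=2, level(D)>=2
  process C: level=1
    C->D: in-degree(D)=1, level(D)>=2
  process E: level=1
    E->D: in-degree(D)=0, level(D)=2, enqueue
  process D: level=2
All levels: A:0, B:1, C:1, D:2, E:1
level(D) = 2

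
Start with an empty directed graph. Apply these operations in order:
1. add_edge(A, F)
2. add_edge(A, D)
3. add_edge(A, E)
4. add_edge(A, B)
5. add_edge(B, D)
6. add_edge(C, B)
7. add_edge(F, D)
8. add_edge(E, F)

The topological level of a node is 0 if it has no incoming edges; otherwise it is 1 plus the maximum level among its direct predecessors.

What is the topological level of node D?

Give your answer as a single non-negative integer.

Answer: 3

Derivation:
Op 1: add_edge(A, F). Edges now: 1
Op 2: add_edge(A, D). Edges now: 2
Op 3: add_edge(A, E). Edges now: 3
Op 4: add_edge(A, B). Edges now: 4
Op 5: add_edge(B, D). Edges now: 5
Op 6: add_edge(C, B). Edges now: 6
Op 7: add_edge(F, D). Edges now: 7
Op 8: add_edge(E, F). Edges now: 8
Compute levels (Kahn BFS):
  sources (in-degree 0): A, C
  process A: level=0
    A->B: in-degree(B)=1, level(B)>=1
    A->D: in-degree(D)=2, level(D)>=1
    A->E: in-degree(E)=0, level(E)=1, enqueue
    A->F: in-degree(F)=1, level(F)>=1
  process C: level=0
    C->B: in-degree(B)=0, level(B)=1, enqueue
  process E: level=1
    E->F: in-degree(F)=0, level(F)=2, enqueue
  process B: level=1
    B->D: in-degree(D)=1, level(D)>=2
  process F: level=2
    F->D: in-degree(D)=0, level(D)=3, enqueue
  process D: level=3
All levels: A:0, B:1, C:0, D:3, E:1, F:2
level(D) = 3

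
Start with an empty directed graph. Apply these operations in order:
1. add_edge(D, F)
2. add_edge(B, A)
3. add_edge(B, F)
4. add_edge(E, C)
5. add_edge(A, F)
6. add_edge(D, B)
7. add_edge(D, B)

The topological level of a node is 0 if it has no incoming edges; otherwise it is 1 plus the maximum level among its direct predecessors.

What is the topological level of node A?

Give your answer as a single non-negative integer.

Op 1: add_edge(D, F). Edges now: 1
Op 2: add_edge(B, A). Edges now: 2
Op 3: add_edge(B, F). Edges now: 3
Op 4: add_edge(E, C). Edges now: 4
Op 5: add_edge(A, F). Edges now: 5
Op 6: add_edge(D, B). Edges now: 6
Op 7: add_edge(D, B) (duplicate, no change). Edges now: 6
Compute levels (Kahn BFS):
  sources (in-degree 0): D, E
  process D: level=0
    D->B: in-degree(B)=0, level(B)=1, enqueue
    D->F: in-degree(F)=2, level(F)>=1
  process E: level=0
    E->C: in-degree(C)=0, level(C)=1, enqueue
  process B: level=1
    B->A: in-degree(A)=0, level(A)=2, enqueue
    B->F: in-degree(F)=1, level(F)>=2
  process C: level=1
  process A: level=2
    A->F: in-degree(F)=0, level(F)=3, enqueue
  process F: level=3
All levels: A:2, B:1, C:1, D:0, E:0, F:3
level(A) = 2

Answer: 2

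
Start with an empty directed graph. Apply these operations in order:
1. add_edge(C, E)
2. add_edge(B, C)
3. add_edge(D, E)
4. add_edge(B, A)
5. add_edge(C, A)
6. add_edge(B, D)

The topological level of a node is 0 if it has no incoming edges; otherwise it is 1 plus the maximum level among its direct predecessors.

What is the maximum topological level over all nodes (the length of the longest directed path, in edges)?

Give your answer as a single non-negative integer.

Op 1: add_edge(C, E). Edges now: 1
Op 2: add_edge(B, C). Edges now: 2
Op 3: add_edge(D, E). Edges now: 3
Op 4: add_edge(B, A). Edges now: 4
Op 5: add_edge(C, A). Edges now: 5
Op 6: add_edge(B, D). Edges now: 6
Compute levels (Kahn BFS):
  sources (in-degree 0): B
  process B: level=0
    B->A: in-degree(A)=1, level(A)>=1
    B->C: in-degree(C)=0, level(C)=1, enqueue
    B->D: in-degree(D)=0, level(D)=1, enqueue
  process C: level=1
    C->A: in-degree(A)=0, level(A)=2, enqueue
    C->E: in-degree(E)=1, level(E)>=2
  process D: level=1
    D->E: in-degree(E)=0, level(E)=2, enqueue
  process A: level=2
  process E: level=2
All levels: A:2, B:0, C:1, D:1, E:2
max level = 2

Answer: 2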